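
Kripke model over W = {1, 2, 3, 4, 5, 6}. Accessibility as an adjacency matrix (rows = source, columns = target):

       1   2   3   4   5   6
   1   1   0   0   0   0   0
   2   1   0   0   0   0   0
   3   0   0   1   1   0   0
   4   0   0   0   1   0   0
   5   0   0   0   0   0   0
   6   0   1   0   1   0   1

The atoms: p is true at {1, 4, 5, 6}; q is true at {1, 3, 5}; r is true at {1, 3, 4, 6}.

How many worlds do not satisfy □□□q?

3

1: successors {1}; □□q there: 1:T. ✓
2: successors {1}; □□q there: 1:T. ✓
3: successors {3, 4}; □□q there: 3:F, 4:F. ✗
4: successors {4}; □□q there: 4:F. ✗
5: no successors, so □□□q holds vacuously. ✓
6: successors {2, 4, 6}; □□q there: 2:T, 4:F, 6:F. ✗
Satisfying worlds: {1, 2, 5}.
So □□□q fails at the other 3 worlds.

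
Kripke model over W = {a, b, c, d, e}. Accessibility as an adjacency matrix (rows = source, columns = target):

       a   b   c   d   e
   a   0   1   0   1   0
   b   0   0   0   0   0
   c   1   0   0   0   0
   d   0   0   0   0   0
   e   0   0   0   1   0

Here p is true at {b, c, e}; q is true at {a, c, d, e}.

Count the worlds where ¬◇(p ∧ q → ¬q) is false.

a: ◇(p ∧ q → ¬q) is T. ✗
b: ◇(p ∧ q → ¬q) is F. ✓
c: ◇(p ∧ q → ¬q) is T. ✗
d: ◇(p ∧ q → ¬q) is F. ✓
e: ◇(p ∧ q → ¬q) is T. ✗
Satisfying worlds: {b, d}.
So ¬◇(p ∧ q → ¬q) fails at the other 3 worlds.

3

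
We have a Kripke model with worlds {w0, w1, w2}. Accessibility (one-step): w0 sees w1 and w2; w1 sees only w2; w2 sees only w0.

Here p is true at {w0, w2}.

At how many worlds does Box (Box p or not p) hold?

w0: successors {w1, w2}; Box p or not p there: w1:T, w2:T. ✓
w1: successors {w2}; Box p or not p there: w2:T. ✓
w2: successors {w0}; Box p or not p there: w0:F. ✗
Satisfying worlds: {w0, w1}.

2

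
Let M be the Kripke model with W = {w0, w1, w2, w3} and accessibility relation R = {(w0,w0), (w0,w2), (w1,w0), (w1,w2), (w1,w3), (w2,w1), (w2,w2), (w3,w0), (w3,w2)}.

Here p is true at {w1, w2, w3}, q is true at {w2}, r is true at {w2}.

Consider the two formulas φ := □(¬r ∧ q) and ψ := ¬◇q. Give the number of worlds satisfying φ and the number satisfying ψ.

For □(¬r ∧ q):
w0: successors {w0, w2}; ¬r ∧ q there: w0:F, w2:F. ✗
w1: successors {w0, w2, w3}; ¬r ∧ q there: w0:F, w2:F, w3:F. ✗
w2: successors {w1, w2}; ¬r ∧ q there: w1:F, w2:F. ✗
w3: successors {w0, w2}; ¬r ∧ q there: w0:F, w2:F. ✗
— 0 worlds.
For ¬◇q:
w0: ◇q is T. ✗
w1: ◇q is T. ✗
w2: ◇q is T. ✗
w3: ◇q is T. ✗
— 0 worlds.

0 and 0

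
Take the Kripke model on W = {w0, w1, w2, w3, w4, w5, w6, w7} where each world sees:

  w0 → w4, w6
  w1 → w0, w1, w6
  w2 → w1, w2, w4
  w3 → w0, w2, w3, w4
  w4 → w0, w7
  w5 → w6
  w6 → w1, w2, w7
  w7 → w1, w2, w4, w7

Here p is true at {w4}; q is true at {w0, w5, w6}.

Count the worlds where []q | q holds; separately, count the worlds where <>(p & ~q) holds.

For []q | q:
w0: []q is F, q is T. ✓
w1: []q is F, q is F. ✗
w2: []q is F, q is F. ✗
w3: []q is F, q is F. ✗
w4: []q is F, q is F. ✗
w5: []q is T, q is T. ✓
w6: []q is F, q is T. ✓
w7: []q is F, q is F. ✗
— 3 worlds.
For <>(p & ~q):
w0: successors {w4, w6}; p & ~q there: w4:T, w6:F. ✓
w1: successors {w0, w1, w6}; p & ~q there: w0:F, w1:F, w6:F. ✗
w2: successors {w1, w2, w4}; p & ~q there: w1:F, w2:F, w4:T. ✓
w3: successors {w0, w2, w3, w4}; p & ~q there: w0:F, w2:F, w3:F, w4:T. ✓
w4: successors {w0, w7}; p & ~q there: w0:F, w7:F. ✗
w5: successors {w6}; p & ~q there: w6:F. ✗
w6: successors {w1, w2, w7}; p & ~q there: w1:F, w2:F, w7:F. ✗
w7: successors {w1, w2, w4, w7}; p & ~q there: w1:F, w2:F, w4:T, w7:F. ✓
— 4 worlds.

3 and 4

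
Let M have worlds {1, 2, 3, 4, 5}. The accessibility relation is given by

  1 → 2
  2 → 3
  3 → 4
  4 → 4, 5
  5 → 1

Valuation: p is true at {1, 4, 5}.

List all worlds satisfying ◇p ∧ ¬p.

{3}

1: ◇p is F, ¬p is F. ✗
2: ◇p is F, ¬p is T. ✗
3: ◇p is T, ¬p is T. ✓
4: ◇p is T, ¬p is F. ✗
5: ◇p is T, ¬p is F. ✗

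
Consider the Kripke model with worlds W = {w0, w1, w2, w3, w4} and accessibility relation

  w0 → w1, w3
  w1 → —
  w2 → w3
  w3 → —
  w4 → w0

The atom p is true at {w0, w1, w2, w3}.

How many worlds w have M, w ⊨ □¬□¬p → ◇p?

w0: □¬□¬p is F, ◇p is T. ✓
w1: □¬□¬p is T, ◇p is F. ✗
w2: □¬□¬p is F, ◇p is T. ✓
w3: □¬□¬p is T, ◇p is F. ✗
w4: □¬□¬p is T, ◇p is T. ✓
Satisfying worlds: {w0, w2, w4}.

3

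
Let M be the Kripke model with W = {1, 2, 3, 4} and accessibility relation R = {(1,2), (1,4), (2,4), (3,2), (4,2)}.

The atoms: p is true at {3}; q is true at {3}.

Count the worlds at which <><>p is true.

1: successors {2, 4}; <>p there: 2:F, 4:F. ✗
2: successors {4}; <>p there: 4:F. ✗
3: successors {2}; <>p there: 2:F. ✗
4: successors {2}; <>p there: 2:F. ✗
Satisfying worlds: ∅.

0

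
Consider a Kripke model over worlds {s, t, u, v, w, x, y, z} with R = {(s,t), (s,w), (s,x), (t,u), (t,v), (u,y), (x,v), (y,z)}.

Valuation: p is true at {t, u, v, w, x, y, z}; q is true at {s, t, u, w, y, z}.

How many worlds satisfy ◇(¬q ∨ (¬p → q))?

s: successors {t, w, x}; ¬q ∨ (¬p → q) there: t:T, w:T, x:T. ✓
t: successors {u, v}; ¬q ∨ (¬p → q) there: u:T, v:T. ✓
u: successors {y}; ¬q ∨ (¬p → q) there: y:T. ✓
v: no successors, so ◇(¬q ∨ (¬p → q)) fails. ✗
w: no successors, so ◇(¬q ∨ (¬p → q)) fails. ✗
x: successors {v}; ¬q ∨ (¬p → q) there: v:T. ✓
y: successors {z}; ¬q ∨ (¬p → q) there: z:T. ✓
z: no successors, so ◇(¬q ∨ (¬p → q)) fails. ✗
Satisfying worlds: {s, t, u, x, y}.

5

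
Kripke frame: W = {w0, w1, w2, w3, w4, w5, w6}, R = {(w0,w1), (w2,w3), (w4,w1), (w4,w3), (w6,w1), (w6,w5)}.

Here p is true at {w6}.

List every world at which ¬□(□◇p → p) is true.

{w0, w2, w4, w6}

w0: □(□◇p → p) is F. ✓
w1: □(□◇p → p) is T. ✗
w2: □(□◇p → p) is F. ✓
w3: □(□◇p → p) is T. ✗
w4: □(□◇p → p) is F. ✓
w5: □(□◇p → p) is T. ✗
w6: □(□◇p → p) is F. ✓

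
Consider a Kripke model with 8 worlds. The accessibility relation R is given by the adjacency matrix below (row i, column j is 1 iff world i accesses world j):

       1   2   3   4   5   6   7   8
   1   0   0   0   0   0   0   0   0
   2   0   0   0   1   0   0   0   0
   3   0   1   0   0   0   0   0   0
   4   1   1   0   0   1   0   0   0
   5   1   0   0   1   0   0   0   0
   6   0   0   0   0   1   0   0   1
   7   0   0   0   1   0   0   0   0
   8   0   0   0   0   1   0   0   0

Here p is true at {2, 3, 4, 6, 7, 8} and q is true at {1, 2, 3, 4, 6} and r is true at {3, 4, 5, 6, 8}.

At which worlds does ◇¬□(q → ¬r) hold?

1: no successors, so ◇¬□(q → ¬r) fails. ✗
2: successors {4}; ¬□(q → ¬r) there: 4:F. ✗
3: successors {2}; ¬□(q → ¬r) there: 2:T. ✓
4: successors {1, 2, 5}; ¬□(q → ¬r) there: 1:F, 2:T, 5:T. ✓
5: successors {1, 4}; ¬□(q → ¬r) there: 1:F, 4:F. ✗
6: successors {5, 8}; ¬□(q → ¬r) there: 5:T, 8:F. ✓
7: successors {4}; ¬□(q → ¬r) there: 4:F. ✗
8: successors {5}; ¬□(q → ¬r) there: 5:T. ✓

{3, 4, 6, 8}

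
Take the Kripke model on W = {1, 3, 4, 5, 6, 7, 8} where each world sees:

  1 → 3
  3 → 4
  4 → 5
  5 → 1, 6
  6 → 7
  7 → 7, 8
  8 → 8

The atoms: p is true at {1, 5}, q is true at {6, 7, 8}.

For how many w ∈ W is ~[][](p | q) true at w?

1: [][](p | q) is F. ✓
3: [][](p | q) is T. ✗
4: [][](p | q) is T. ✗
5: [][](p | q) is F. ✓
6: [][](p | q) is T. ✗
7: [][](p | q) is T. ✗
8: [][](p | q) is T. ✗
Satisfying worlds: {1, 5}.

2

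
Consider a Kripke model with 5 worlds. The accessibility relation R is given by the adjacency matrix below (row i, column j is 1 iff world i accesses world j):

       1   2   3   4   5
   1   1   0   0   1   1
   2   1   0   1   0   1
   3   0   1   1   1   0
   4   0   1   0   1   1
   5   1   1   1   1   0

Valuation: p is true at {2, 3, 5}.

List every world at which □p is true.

∅

1: successors {1, 4, 5}; p there: 1:F, 4:F, 5:T. ✗
2: successors {1, 3, 5}; p there: 1:F, 3:T, 5:T. ✗
3: successors {2, 3, 4}; p there: 2:T, 3:T, 4:F. ✗
4: successors {2, 4, 5}; p there: 2:T, 4:F, 5:T. ✗
5: successors {1, 2, 3, 4}; p there: 1:F, 2:T, 3:T, 4:F. ✗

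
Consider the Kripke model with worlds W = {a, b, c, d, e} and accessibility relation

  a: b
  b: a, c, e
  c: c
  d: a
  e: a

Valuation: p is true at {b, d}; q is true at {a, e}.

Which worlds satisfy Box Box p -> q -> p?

{a, b, c, d}

a: Box Box p is F, q -> p is F. ✓
b: Box Box p is F, q -> p is T. ✓
c: Box Box p is F, q -> p is T. ✓
d: Box Box p is T, q -> p is T. ✓
e: Box Box p is T, q -> p is F. ✗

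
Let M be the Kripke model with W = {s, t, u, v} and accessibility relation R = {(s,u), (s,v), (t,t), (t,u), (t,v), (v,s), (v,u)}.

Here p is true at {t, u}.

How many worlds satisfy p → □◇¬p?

3

s: p is F, □◇¬p is F. ✓
t: p is T, □◇¬p is F. ✗
u: p is T, □◇¬p is T. ✓
v: p is F, □◇¬p is F. ✓
Satisfying worlds: {s, u, v}.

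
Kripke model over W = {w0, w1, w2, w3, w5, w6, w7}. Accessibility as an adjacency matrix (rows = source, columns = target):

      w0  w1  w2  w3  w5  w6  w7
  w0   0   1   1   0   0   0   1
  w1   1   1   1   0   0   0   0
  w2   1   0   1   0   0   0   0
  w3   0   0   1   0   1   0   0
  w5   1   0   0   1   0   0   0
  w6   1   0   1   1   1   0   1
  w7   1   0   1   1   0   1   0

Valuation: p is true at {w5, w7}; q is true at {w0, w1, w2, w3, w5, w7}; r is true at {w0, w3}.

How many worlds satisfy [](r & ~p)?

1

w0: successors {w1, w2, w7}; r & ~p there: w1:F, w2:F, w7:F. ✗
w1: successors {w0, w1, w2}; r & ~p there: w0:T, w1:F, w2:F. ✗
w2: successors {w0, w2}; r & ~p there: w0:T, w2:F. ✗
w3: successors {w2, w5}; r & ~p there: w2:F, w5:F. ✗
w5: successors {w0, w3}; r & ~p there: w0:T, w3:T. ✓
w6: successors {w0, w2, w3, w5, w7}; r & ~p there: w0:T, w2:F, w3:T, w5:F, w7:F. ✗
w7: successors {w0, w2, w3, w6}; r & ~p there: w0:T, w2:F, w3:T, w6:F. ✗
Satisfying worlds: {w5}.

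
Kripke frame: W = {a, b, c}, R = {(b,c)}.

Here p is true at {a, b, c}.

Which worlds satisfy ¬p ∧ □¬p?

a: ¬p is F, □¬p is T. ✗
b: ¬p is F, □¬p is F. ✗
c: ¬p is F, □¬p is T. ✗

∅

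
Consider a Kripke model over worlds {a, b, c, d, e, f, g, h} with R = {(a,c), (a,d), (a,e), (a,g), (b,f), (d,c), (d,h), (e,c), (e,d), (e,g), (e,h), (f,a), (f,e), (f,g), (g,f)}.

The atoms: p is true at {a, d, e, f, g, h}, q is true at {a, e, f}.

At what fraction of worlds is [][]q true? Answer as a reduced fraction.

3/8

a: successors {c, d, e, g}; []q there: c:T, d:F, e:F, g:T. ✗
b: successors {f}; []q there: f:F. ✗
c: no successors, so [][]q holds vacuously. ✓
d: successors {c, h}; []q there: c:T, h:T. ✓
e: successors {c, d, g, h}; []q there: c:T, d:F, g:T, h:T. ✗
f: successors {a, e, g}; []q there: a:F, e:F, g:T. ✗
g: successors {f}; []q there: f:F. ✗
h: no successors, so [][]q holds vacuously. ✓
That's 3 of 8 worlds, so 3/8.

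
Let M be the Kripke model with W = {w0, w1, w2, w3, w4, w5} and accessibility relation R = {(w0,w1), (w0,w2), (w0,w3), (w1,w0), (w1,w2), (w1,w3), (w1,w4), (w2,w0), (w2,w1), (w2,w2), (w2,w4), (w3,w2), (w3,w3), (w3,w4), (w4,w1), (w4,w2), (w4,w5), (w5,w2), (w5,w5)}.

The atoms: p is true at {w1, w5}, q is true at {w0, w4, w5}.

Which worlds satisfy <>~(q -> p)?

w0: successors {w1, w2, w3}; ~(q -> p) there: w1:F, w2:F, w3:F. ✗
w1: successors {w0, w2, w3, w4}; ~(q -> p) there: w0:T, w2:F, w3:F, w4:T. ✓
w2: successors {w0, w1, w2, w4}; ~(q -> p) there: w0:T, w1:F, w2:F, w4:T. ✓
w3: successors {w2, w3, w4}; ~(q -> p) there: w2:F, w3:F, w4:T. ✓
w4: successors {w1, w2, w5}; ~(q -> p) there: w1:F, w2:F, w5:F. ✗
w5: successors {w2, w5}; ~(q -> p) there: w2:F, w5:F. ✗

{w1, w2, w3}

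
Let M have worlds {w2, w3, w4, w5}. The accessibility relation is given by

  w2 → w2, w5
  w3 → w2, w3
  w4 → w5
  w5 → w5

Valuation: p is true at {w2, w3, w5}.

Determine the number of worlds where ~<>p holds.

0

w2: <>p is T. ✗
w3: <>p is T. ✗
w4: <>p is T. ✗
w5: <>p is T. ✗
Satisfying worlds: ∅.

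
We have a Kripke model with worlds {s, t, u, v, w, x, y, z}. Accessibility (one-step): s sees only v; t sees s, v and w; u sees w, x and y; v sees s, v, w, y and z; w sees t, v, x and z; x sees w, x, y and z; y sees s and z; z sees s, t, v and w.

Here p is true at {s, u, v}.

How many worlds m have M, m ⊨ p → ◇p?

s: p is T, ◇p is T. ✓
t: p is F, ◇p is T. ✓
u: p is T, ◇p is F. ✗
v: p is T, ◇p is T. ✓
w: p is F, ◇p is T. ✓
x: p is F, ◇p is F. ✓
y: p is F, ◇p is T. ✓
z: p is F, ◇p is T. ✓
Satisfying worlds: {s, t, v, w, x, y, z}.

7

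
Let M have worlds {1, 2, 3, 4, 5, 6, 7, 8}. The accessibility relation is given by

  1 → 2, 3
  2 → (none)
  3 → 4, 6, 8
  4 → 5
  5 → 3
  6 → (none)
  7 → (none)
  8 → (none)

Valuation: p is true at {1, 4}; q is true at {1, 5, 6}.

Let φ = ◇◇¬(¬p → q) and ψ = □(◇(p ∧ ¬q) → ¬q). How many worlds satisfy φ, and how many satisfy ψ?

For ◇◇¬(¬p → q):
1: successors {2, 3}; ◇¬(¬p → q) there: 2:F, 3:T. ✓
2: no successors, so ◇◇¬(¬p → q) fails. ✗
3: successors {4, 6, 8}; ◇¬(¬p → q) there: 4:F, 6:F, 8:F. ✗
4: successors {5}; ◇¬(¬p → q) there: 5:T. ✓
5: successors {3}; ◇¬(¬p → q) there: 3:T. ✓
6: no successors, so ◇◇¬(¬p → q) fails. ✗
7: no successors, so ◇◇¬(¬p → q) fails. ✗
8: no successors, so ◇◇¬(¬p → q) fails. ✗
— 3 worlds.
For □(◇(p ∧ ¬q) → ¬q):
1: successors {2, 3}; ◇(p ∧ ¬q) → ¬q there: 2:T, 3:T. ✓
2: no successors, so □(◇(p ∧ ¬q) → ¬q) holds vacuously. ✓
3: successors {4, 6, 8}; ◇(p ∧ ¬q) → ¬q there: 4:T, 6:T, 8:T. ✓
4: successors {5}; ◇(p ∧ ¬q) → ¬q there: 5:T. ✓
5: successors {3}; ◇(p ∧ ¬q) → ¬q there: 3:T. ✓
6: no successors, so □(◇(p ∧ ¬q) → ¬q) holds vacuously. ✓
7: no successors, so □(◇(p ∧ ¬q) → ¬q) holds vacuously. ✓
8: no successors, so □(◇(p ∧ ¬q) → ¬q) holds vacuously. ✓
— 8 worlds.

3 and 8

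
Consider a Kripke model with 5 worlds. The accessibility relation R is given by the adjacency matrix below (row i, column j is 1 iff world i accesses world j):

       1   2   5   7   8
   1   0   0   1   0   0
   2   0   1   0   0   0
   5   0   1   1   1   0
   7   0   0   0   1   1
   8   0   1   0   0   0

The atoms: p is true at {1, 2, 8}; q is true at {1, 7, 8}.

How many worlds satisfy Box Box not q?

2

1: successors {5}; Box not q there: 5:F. ✗
2: successors {2}; Box not q there: 2:T. ✓
5: successors {2, 5, 7}; Box not q there: 2:T, 5:F, 7:F. ✗
7: successors {7, 8}; Box not q there: 7:F, 8:T. ✗
8: successors {2}; Box not q there: 2:T. ✓
Satisfying worlds: {2, 8}.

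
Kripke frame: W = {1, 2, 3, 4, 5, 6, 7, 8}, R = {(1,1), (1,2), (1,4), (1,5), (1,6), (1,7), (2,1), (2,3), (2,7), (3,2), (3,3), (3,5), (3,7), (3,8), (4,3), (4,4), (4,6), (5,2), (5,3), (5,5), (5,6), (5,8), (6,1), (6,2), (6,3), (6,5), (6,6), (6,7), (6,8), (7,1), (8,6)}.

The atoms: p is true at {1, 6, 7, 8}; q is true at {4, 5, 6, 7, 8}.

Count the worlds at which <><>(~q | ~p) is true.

1: successors {1, 2, 4, 5, 6, 7}; <>(~q | ~p) there: 1:T, 2:T, 4:T, 5:T, 6:T, 7:T. ✓
2: successors {1, 3, 7}; <>(~q | ~p) there: 1:T, 3:T, 7:T. ✓
3: successors {2, 3, 5, 7, 8}; <>(~q | ~p) there: 2:T, 3:T, 5:T, 7:T, 8:F. ✓
4: successors {3, 4, 6}; <>(~q | ~p) there: 3:T, 4:T, 6:T. ✓
5: successors {2, 3, 5, 6, 8}; <>(~q | ~p) there: 2:T, 3:T, 5:T, 6:T, 8:F. ✓
6: successors {1, 2, 3, 5, 6, 7, 8}; <>(~q | ~p) there: 1:T, 2:T, 3:T, 5:T, 6:T, 7:T, 8:F. ✓
7: successors {1}; <>(~q | ~p) there: 1:T. ✓
8: successors {6}; <>(~q | ~p) there: 6:T. ✓
Satisfying worlds: {1, 2, 3, 4, 5, 6, 7, 8}.

8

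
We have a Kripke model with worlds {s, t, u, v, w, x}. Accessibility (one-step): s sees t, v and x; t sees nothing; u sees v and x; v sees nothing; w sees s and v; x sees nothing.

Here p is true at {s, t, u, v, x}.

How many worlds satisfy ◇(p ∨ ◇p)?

s: successors {t, v, x}; p ∨ ◇p there: t:T, v:T, x:T. ✓
t: no successors, so ◇(p ∨ ◇p) fails. ✗
u: successors {v, x}; p ∨ ◇p there: v:T, x:T. ✓
v: no successors, so ◇(p ∨ ◇p) fails. ✗
w: successors {s, v}; p ∨ ◇p there: s:T, v:T. ✓
x: no successors, so ◇(p ∨ ◇p) fails. ✗
Satisfying worlds: {s, u, w}.

3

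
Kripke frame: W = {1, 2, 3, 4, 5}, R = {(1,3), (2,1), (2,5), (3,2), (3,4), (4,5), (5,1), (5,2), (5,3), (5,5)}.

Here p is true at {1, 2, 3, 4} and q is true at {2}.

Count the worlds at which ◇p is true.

1: successors {3}; p there: 3:T. ✓
2: successors {1, 5}; p there: 1:T, 5:F. ✓
3: successors {2, 4}; p there: 2:T, 4:T. ✓
4: successors {5}; p there: 5:F. ✗
5: successors {1, 2, 3, 5}; p there: 1:T, 2:T, 3:T, 5:F. ✓
Satisfying worlds: {1, 2, 3, 5}.

4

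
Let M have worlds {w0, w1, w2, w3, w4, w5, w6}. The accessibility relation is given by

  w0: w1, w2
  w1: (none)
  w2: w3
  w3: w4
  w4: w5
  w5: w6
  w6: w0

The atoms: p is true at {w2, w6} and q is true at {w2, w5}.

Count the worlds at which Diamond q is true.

2

w0: successors {w1, w2}; q there: w1:F, w2:T. ✓
w1: no successors, so Diamond q fails. ✗
w2: successors {w3}; q there: w3:F. ✗
w3: successors {w4}; q there: w4:F. ✗
w4: successors {w5}; q there: w5:T. ✓
w5: successors {w6}; q there: w6:F. ✗
w6: successors {w0}; q there: w0:F. ✗
Satisfying worlds: {w0, w4}.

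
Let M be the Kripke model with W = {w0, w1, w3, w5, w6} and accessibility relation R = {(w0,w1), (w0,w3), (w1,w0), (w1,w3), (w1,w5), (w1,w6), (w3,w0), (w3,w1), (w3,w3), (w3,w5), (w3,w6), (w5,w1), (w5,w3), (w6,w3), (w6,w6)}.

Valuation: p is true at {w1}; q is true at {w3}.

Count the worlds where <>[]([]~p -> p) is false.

w0: successors {w1, w3}; []([]~p -> p) there: w1:F, w3:F. ✗
w1: successors {w0, w3, w5, w6}; []([]~p -> p) there: w0:T, w3:F, w5:T, w6:F. ✓
w3: successors {w0, w1, w3, w5, w6}; []([]~p -> p) there: w0:T, w1:F, w3:F, w5:T, w6:F. ✓
w5: successors {w1, w3}; []([]~p -> p) there: w1:F, w3:F. ✗
w6: successors {w3, w6}; []([]~p -> p) there: w3:F, w6:F. ✗
Satisfying worlds: {w1, w3}.
So <>[]([]~p -> p) fails at the other 3 worlds.

3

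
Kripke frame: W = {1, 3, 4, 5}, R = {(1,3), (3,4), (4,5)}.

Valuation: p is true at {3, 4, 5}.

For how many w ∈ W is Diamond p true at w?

3

1: successors {3}; p there: 3:T. ✓
3: successors {4}; p there: 4:T. ✓
4: successors {5}; p there: 5:T. ✓
5: no successors, so Diamond p fails. ✗
Satisfying worlds: {1, 3, 4}.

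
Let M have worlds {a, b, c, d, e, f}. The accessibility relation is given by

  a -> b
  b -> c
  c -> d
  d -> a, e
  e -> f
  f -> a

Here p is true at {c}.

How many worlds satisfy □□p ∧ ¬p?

1

a: □□p is T, ¬p is T. ✓
b: □□p is F, ¬p is T. ✗
c: □□p is F, ¬p is F. ✗
d: □□p is F, ¬p is T. ✗
e: □□p is F, ¬p is T. ✗
f: □□p is F, ¬p is T. ✗
Satisfying worlds: {a}.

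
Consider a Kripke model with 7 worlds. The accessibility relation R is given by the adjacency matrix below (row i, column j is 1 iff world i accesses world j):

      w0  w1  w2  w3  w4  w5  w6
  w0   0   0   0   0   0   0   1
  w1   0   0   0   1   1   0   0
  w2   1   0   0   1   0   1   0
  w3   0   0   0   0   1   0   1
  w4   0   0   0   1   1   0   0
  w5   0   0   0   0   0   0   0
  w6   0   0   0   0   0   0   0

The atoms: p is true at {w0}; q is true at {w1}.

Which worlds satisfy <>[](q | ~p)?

{w0, w1, w2, w3, w4}

w0: successors {w6}; [](q | ~p) there: w6:T. ✓
w1: successors {w3, w4}; [](q | ~p) there: w3:T, w4:T. ✓
w2: successors {w0, w3, w5}; [](q | ~p) there: w0:T, w3:T, w5:T. ✓
w3: successors {w4, w6}; [](q | ~p) there: w4:T, w6:T. ✓
w4: successors {w3, w4}; [](q | ~p) there: w3:T, w4:T. ✓
w5: no successors, so <>[](q | ~p) fails. ✗
w6: no successors, so <>[](q | ~p) fails. ✗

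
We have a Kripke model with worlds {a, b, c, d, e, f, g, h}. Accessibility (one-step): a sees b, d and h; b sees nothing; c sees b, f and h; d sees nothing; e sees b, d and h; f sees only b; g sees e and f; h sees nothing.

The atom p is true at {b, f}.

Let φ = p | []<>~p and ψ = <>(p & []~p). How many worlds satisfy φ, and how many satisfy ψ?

For p | []<>~p:
a: p is F, []<>~p is F. ✗
b: p is T, []<>~p is T. ✓
c: p is F, []<>~p is F. ✗
d: p is F, []<>~p is T. ✓
e: p is F, []<>~p is F. ✗
f: p is T, []<>~p is F. ✓
g: p is F, []<>~p is F. ✗
h: p is F, []<>~p is T. ✓
— 4 worlds.
For <>(p & []~p):
a: successors {b, d, h}; p & []~p there: b:T, d:F, h:F. ✓
b: no successors, so <>(p & []~p) fails. ✗
c: successors {b, f, h}; p & []~p there: b:T, f:F, h:F. ✓
d: no successors, so <>(p & []~p) fails. ✗
e: successors {b, d, h}; p & []~p there: b:T, d:F, h:F. ✓
f: successors {b}; p & []~p there: b:T. ✓
g: successors {e, f}; p & []~p there: e:F, f:F. ✗
h: no successors, so <>(p & []~p) fails. ✗
— 4 worlds.

4 and 4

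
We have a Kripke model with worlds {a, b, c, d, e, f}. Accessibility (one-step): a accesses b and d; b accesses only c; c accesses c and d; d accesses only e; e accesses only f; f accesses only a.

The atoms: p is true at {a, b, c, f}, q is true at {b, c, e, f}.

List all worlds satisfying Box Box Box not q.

a: successors {b, d}; Box Box not q there: b:F, d:F. ✗
b: successors {c}; Box Box not q there: c:F. ✗
c: successors {c, d}; Box Box not q there: c:F, d:F. ✗
d: successors {e}; Box Box not q there: e:T. ✓
e: successors {f}; Box Box not q there: f:F. ✗
f: successors {a}; Box Box not q there: a:F. ✗

{d}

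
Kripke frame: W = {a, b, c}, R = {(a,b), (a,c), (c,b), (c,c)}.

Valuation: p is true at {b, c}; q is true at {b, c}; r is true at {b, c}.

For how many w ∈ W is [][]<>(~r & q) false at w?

2

a: successors {b, c}; []<>(~r & q) there: b:T, c:F. ✗
b: no successors, so [][]<>(~r & q) holds vacuously. ✓
c: successors {b, c}; []<>(~r & q) there: b:T, c:F. ✗
Satisfying worlds: {b}.
So [][]<>(~r & q) fails at the other 2 worlds.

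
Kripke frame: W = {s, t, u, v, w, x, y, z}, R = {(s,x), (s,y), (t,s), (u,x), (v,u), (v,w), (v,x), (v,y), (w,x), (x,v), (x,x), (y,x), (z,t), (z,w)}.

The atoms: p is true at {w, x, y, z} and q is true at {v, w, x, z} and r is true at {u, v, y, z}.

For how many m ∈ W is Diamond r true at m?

3

s: successors {x, y}; r there: x:F, y:T. ✓
t: successors {s}; r there: s:F. ✗
u: successors {x}; r there: x:F. ✗
v: successors {u, w, x, y}; r there: u:T, w:F, x:F, y:T. ✓
w: successors {x}; r there: x:F. ✗
x: successors {v, x}; r there: v:T, x:F. ✓
y: successors {x}; r there: x:F. ✗
z: successors {t, w}; r there: t:F, w:F. ✗
Satisfying worlds: {s, v, x}.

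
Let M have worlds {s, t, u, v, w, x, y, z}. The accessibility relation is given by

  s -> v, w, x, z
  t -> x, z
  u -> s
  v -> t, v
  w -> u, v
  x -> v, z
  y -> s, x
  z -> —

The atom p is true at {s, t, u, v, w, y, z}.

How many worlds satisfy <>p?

7

s: successors {v, w, x, z}; p there: v:T, w:T, x:F, z:T. ✓
t: successors {x, z}; p there: x:F, z:T. ✓
u: successors {s}; p there: s:T. ✓
v: successors {t, v}; p there: t:T, v:T. ✓
w: successors {u, v}; p there: u:T, v:T. ✓
x: successors {v, z}; p there: v:T, z:T. ✓
y: successors {s, x}; p there: s:T, x:F. ✓
z: no successors, so <>p fails. ✗
Satisfying worlds: {s, t, u, v, w, x, y}.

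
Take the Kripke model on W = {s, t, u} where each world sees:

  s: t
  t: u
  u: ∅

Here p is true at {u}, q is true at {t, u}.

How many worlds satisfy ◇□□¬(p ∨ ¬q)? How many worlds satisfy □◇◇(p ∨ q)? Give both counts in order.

2 and 1

For ◇□□¬(p ∨ ¬q):
s: successors {t}; □□¬(p ∨ ¬q) there: t:T. ✓
t: successors {u}; □□¬(p ∨ ¬q) there: u:T. ✓
u: no successors, so ◇□□¬(p ∨ ¬q) fails. ✗
— 2 worlds.
For □◇◇(p ∨ q):
s: successors {t}; ◇◇(p ∨ q) there: t:F. ✗
t: successors {u}; ◇◇(p ∨ q) there: u:F. ✗
u: no successors, so □◇◇(p ∨ q) holds vacuously. ✓
— 1 world.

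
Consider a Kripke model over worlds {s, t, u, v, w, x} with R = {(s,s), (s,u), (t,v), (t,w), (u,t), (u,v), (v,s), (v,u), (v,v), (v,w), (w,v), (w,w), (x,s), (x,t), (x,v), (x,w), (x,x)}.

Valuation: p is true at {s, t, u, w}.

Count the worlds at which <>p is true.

6

s: successors {s, u}; p there: s:T, u:T. ✓
t: successors {v, w}; p there: v:F, w:T. ✓
u: successors {t, v}; p there: t:T, v:F. ✓
v: successors {s, u, v, w}; p there: s:T, u:T, v:F, w:T. ✓
w: successors {v, w}; p there: v:F, w:T. ✓
x: successors {s, t, v, w, x}; p there: s:T, t:T, v:F, w:T, x:F. ✓
Satisfying worlds: {s, t, u, v, w, x}.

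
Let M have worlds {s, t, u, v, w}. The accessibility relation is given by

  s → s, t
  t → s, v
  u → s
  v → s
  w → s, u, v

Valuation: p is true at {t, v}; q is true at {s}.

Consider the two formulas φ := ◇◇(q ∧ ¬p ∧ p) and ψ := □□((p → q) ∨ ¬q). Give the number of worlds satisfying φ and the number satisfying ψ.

For ◇◇(q ∧ ¬p ∧ p):
s: successors {s, t}; ◇(q ∧ ¬p ∧ p) there: s:F, t:F. ✗
t: successors {s, v}; ◇(q ∧ ¬p ∧ p) there: s:F, v:F. ✗
u: successors {s}; ◇(q ∧ ¬p ∧ p) there: s:F. ✗
v: successors {s}; ◇(q ∧ ¬p ∧ p) there: s:F. ✗
w: successors {s, u, v}; ◇(q ∧ ¬p ∧ p) there: s:F, u:F, v:F. ✗
— 0 worlds.
For □□((p → q) ∨ ¬q):
s: successors {s, t}; □((p → q) ∨ ¬q) there: s:T, t:T. ✓
t: successors {s, v}; □((p → q) ∨ ¬q) there: s:T, v:T. ✓
u: successors {s}; □((p → q) ∨ ¬q) there: s:T. ✓
v: successors {s}; □((p → q) ∨ ¬q) there: s:T. ✓
w: successors {s, u, v}; □((p → q) ∨ ¬q) there: s:T, u:T, v:T. ✓
— 5 worlds.

0 and 5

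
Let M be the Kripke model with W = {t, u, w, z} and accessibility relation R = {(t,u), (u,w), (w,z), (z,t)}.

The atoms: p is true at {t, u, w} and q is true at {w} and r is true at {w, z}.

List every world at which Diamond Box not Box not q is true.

t: successors {u}; Box not Box not q there: u:F. ✗
u: successors {w}; Box not Box not q there: w:F. ✗
w: successors {z}; Box not Box not q there: z:F. ✗
z: successors {t}; Box not Box not q there: t:T. ✓

{z}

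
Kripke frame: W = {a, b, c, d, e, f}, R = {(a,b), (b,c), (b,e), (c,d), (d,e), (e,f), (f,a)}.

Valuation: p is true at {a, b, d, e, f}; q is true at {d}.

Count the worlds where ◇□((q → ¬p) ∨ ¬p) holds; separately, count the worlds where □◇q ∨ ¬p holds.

6 and 1

For ◇□((q → ¬p) ∨ ¬p):
a: successors {b}; □((q → ¬p) ∨ ¬p) there: b:T. ✓
b: successors {c, e}; □((q → ¬p) ∨ ¬p) there: c:F, e:T. ✓
c: successors {d}; □((q → ¬p) ∨ ¬p) there: d:T. ✓
d: successors {e}; □((q → ¬p) ∨ ¬p) there: e:T. ✓
e: successors {f}; □((q → ¬p) ∨ ¬p) there: f:T. ✓
f: successors {a}; □((q → ¬p) ∨ ¬p) there: a:T. ✓
— 6 worlds.
For □◇q ∨ ¬p:
a: □◇q is F, ¬p is F. ✗
b: □◇q is F, ¬p is F. ✗
c: □◇q is F, ¬p is T. ✓
d: □◇q is F, ¬p is F. ✗
e: □◇q is F, ¬p is F. ✗
f: □◇q is F, ¬p is F. ✗
— 1 world.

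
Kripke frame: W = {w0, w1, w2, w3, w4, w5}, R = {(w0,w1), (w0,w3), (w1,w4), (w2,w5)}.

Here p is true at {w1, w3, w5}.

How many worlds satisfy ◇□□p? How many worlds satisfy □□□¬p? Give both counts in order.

3 and 6

For ◇□□p:
w0: successors {w1, w3}; □□p there: w1:T, w3:T. ✓
w1: successors {w4}; □□p there: w4:T. ✓
w2: successors {w5}; □□p there: w5:T. ✓
w3: no successors, so ◇□□p fails. ✗
w4: no successors, so ◇□□p fails. ✗
w5: no successors, so ◇□□p fails. ✗
— 3 worlds.
For □□□¬p:
w0: successors {w1, w3}; □□¬p there: w1:T, w3:T. ✓
w1: successors {w4}; □□¬p there: w4:T. ✓
w2: successors {w5}; □□¬p there: w5:T. ✓
w3: no successors, so □□□¬p holds vacuously. ✓
w4: no successors, so □□□¬p holds vacuously. ✓
w5: no successors, so □□□¬p holds vacuously. ✓
— 6 worlds.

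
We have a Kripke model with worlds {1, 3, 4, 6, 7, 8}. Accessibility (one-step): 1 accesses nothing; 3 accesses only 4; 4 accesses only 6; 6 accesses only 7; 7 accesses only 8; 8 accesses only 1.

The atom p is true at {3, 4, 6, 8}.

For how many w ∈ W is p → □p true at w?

4

1: p is F, □p is T. ✓
3: p is T, □p is T. ✓
4: p is T, □p is T. ✓
6: p is T, □p is F. ✗
7: p is F, □p is T. ✓
8: p is T, □p is F. ✗
Satisfying worlds: {1, 3, 4, 7}.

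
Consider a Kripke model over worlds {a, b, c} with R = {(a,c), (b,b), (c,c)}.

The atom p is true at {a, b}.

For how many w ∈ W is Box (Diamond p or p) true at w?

1

a: successors {c}; Diamond p or p there: c:F. ✗
b: successors {b}; Diamond p or p there: b:T. ✓
c: successors {c}; Diamond p or p there: c:F. ✗
Satisfying worlds: {b}.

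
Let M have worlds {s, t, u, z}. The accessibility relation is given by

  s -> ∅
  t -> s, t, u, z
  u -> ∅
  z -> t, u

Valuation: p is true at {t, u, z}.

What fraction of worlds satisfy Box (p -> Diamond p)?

1/2

s: no successors, so Box (p -> Diamond p) holds vacuously. ✓
t: successors {s, t, u, z}; p -> Diamond p there: s:T, t:T, u:F, z:T. ✗
u: no successors, so Box (p -> Diamond p) holds vacuously. ✓
z: successors {t, u}; p -> Diamond p there: t:T, u:F. ✗
That's 2 of 4 worlds, so 2/4 = 1/2.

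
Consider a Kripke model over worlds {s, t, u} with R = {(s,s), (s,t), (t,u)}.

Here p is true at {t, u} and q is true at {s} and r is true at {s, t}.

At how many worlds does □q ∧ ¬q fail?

2

s: □q is F, ¬q is F. ✗
t: □q is F, ¬q is T. ✗
u: □q is T, ¬q is T. ✓
Satisfying worlds: {u}.
So □q ∧ ¬q fails at the other 2 worlds.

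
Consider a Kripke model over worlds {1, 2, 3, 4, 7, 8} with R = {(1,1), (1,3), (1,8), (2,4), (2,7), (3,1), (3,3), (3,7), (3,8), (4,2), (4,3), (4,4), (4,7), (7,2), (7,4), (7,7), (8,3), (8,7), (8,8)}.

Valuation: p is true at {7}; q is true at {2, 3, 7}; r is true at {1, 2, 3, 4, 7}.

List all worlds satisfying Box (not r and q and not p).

1: successors {1, 3, 8}; not r and q and not p there: 1:F, 3:F, 8:F. ✗
2: successors {4, 7}; not r and q and not p there: 4:F, 7:F. ✗
3: successors {1, 3, 7, 8}; not r and q and not p there: 1:F, 3:F, 7:F, 8:F. ✗
4: successors {2, 3, 4, 7}; not r and q and not p there: 2:F, 3:F, 4:F, 7:F. ✗
7: successors {2, 4, 7}; not r and q and not p there: 2:F, 4:F, 7:F. ✗
8: successors {3, 7, 8}; not r and q and not p there: 3:F, 7:F, 8:F. ✗

∅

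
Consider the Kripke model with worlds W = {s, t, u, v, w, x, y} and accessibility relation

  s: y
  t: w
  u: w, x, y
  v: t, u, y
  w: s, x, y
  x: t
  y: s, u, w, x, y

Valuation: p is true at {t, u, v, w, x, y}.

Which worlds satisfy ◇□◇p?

{s, t, u, v, w, x, y}

s: successors {y}; □◇p there: y:T. ✓
t: successors {w}; □◇p there: w:T. ✓
u: successors {w, x, y}; □◇p there: w:T, x:T, y:T. ✓
v: successors {t, u, y}; □◇p there: t:T, u:T, y:T. ✓
w: successors {s, x, y}; □◇p there: s:T, x:T, y:T. ✓
x: successors {t}; □◇p there: t:T. ✓
y: successors {s, u, w, x, y}; □◇p there: s:T, u:T, w:T, x:T, y:T. ✓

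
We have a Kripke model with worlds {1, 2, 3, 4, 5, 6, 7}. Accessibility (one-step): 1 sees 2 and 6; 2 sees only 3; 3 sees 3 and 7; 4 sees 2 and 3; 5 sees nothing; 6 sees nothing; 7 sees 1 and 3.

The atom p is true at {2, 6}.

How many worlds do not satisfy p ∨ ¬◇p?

1: p is F, ¬◇p is F. ✗
2: p is T, ¬◇p is T. ✓
3: p is F, ¬◇p is T. ✓
4: p is F, ¬◇p is F. ✗
5: p is F, ¬◇p is T. ✓
6: p is T, ¬◇p is T. ✓
7: p is F, ¬◇p is T. ✓
Satisfying worlds: {2, 3, 5, 6, 7}.
So p ∨ ¬◇p fails at the other 2 worlds.

2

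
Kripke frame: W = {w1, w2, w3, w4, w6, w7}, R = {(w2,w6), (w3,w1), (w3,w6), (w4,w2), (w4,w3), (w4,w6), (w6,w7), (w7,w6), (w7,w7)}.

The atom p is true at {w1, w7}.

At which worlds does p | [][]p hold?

w1: p is T, [][]p is T. ✓
w2: p is F, [][]p is T. ✓
w3: p is F, [][]p is T. ✓
w4: p is F, [][]p is F. ✗
w6: p is F, [][]p is F. ✗
w7: p is T, [][]p is F. ✓

{w1, w2, w3, w7}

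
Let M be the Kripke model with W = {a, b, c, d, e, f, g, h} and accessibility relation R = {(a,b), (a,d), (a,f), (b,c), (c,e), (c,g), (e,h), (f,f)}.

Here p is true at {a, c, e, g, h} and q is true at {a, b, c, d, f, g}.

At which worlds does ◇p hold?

a: successors {b, d, f}; p there: b:F, d:F, f:F. ✗
b: successors {c}; p there: c:T. ✓
c: successors {e, g}; p there: e:T, g:T. ✓
d: no successors, so ◇p fails. ✗
e: successors {h}; p there: h:T. ✓
f: successors {f}; p there: f:F. ✗
g: no successors, so ◇p fails. ✗
h: no successors, so ◇p fails. ✗

{b, c, e}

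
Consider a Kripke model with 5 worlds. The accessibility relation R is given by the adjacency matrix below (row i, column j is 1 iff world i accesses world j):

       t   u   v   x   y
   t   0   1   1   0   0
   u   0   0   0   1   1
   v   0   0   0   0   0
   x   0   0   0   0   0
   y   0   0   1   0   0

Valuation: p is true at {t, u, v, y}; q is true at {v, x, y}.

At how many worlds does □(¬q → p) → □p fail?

t: □(¬q → p) is T, □p is T. ✓
u: □(¬q → p) is T, □p is F. ✗
v: □(¬q → p) is T, □p is T. ✓
x: □(¬q → p) is T, □p is T. ✓
y: □(¬q → p) is T, □p is T. ✓
Satisfying worlds: {t, v, x, y}.
So □(¬q → p) → □p fails at the other 1 world.

1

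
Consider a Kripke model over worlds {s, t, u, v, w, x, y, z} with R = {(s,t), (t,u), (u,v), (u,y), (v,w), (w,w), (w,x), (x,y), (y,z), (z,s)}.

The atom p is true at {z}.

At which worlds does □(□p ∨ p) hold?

s: successors {t}; □p ∨ p there: t:F. ✗
t: successors {u}; □p ∨ p there: u:F. ✗
u: successors {v, y}; □p ∨ p there: v:F, y:T. ✗
v: successors {w}; □p ∨ p there: w:F. ✗
w: successors {w, x}; □p ∨ p there: w:F, x:F. ✗
x: successors {y}; □p ∨ p there: y:T. ✓
y: successors {z}; □p ∨ p there: z:T. ✓
z: successors {s}; □p ∨ p there: s:F. ✗

{x, y}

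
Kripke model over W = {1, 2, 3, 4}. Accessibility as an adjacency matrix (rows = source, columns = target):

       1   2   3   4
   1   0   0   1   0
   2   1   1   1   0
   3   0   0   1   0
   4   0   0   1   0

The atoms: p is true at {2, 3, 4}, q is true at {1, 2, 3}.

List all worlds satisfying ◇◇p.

1: successors {3}; ◇p there: 3:T. ✓
2: successors {1, 2, 3}; ◇p there: 1:T, 2:T, 3:T. ✓
3: successors {3}; ◇p there: 3:T. ✓
4: successors {3}; ◇p there: 3:T. ✓

{1, 2, 3, 4}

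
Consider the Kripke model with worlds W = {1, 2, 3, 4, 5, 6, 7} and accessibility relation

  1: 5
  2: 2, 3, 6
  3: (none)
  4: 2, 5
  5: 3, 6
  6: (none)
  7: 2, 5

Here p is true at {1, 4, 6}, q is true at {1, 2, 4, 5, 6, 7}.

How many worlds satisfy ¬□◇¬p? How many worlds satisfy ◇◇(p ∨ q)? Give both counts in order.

For ¬□◇¬p:
1: □◇¬p is T. ✗
2: □◇¬p is F. ✓
3: □◇¬p is T. ✗
4: □◇¬p is T. ✗
5: □◇¬p is F. ✓
6: □◇¬p is T. ✗
7: □◇¬p is T. ✗
— 2 worlds.
For ◇◇(p ∨ q):
1: successors {5}; ◇(p ∨ q) there: 5:T. ✓
2: successors {2, 3, 6}; ◇(p ∨ q) there: 2:T, 3:F, 6:F. ✓
3: no successors, so ◇◇(p ∨ q) fails. ✗
4: successors {2, 5}; ◇(p ∨ q) there: 2:T, 5:T. ✓
5: successors {3, 6}; ◇(p ∨ q) there: 3:F, 6:F. ✗
6: no successors, so ◇◇(p ∨ q) fails. ✗
7: successors {2, 5}; ◇(p ∨ q) there: 2:T, 5:T. ✓
— 4 worlds.

2 and 4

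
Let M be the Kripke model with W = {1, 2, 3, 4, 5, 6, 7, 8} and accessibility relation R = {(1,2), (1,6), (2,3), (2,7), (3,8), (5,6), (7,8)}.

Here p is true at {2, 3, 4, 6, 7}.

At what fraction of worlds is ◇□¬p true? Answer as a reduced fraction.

1: successors {2, 6}; □¬p there: 2:F, 6:T. ✓
2: successors {3, 7}; □¬p there: 3:T, 7:T. ✓
3: successors {8}; □¬p there: 8:T. ✓
4: no successors, so ◇□¬p fails. ✗
5: successors {6}; □¬p there: 6:T. ✓
6: no successors, so ◇□¬p fails. ✗
7: successors {8}; □¬p there: 8:T. ✓
8: no successors, so ◇□¬p fails. ✗
That's 5 of 8 worlds, so 5/8.

5/8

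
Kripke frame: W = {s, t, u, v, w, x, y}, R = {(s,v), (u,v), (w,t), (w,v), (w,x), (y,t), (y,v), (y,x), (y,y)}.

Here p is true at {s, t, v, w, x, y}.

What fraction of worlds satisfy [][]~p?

6/7

s: successors {v}; []~p there: v:T. ✓
t: no successors, so [][]~p holds vacuously. ✓
u: successors {v}; []~p there: v:T. ✓
v: no successors, so [][]~p holds vacuously. ✓
w: successors {t, v, x}; []~p there: t:T, v:T, x:T. ✓
x: no successors, so [][]~p holds vacuously. ✓
y: successors {t, v, x, y}; []~p there: t:T, v:T, x:T, y:F. ✗
That's 6 of 7 worlds, so 6/7.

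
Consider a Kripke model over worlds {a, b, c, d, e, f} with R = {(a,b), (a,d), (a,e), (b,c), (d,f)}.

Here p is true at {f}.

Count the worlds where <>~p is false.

4

a: successors {b, d, e}; ~p there: b:T, d:T, e:T. ✓
b: successors {c}; ~p there: c:T. ✓
c: no successors, so <>~p fails. ✗
d: successors {f}; ~p there: f:F. ✗
e: no successors, so <>~p fails. ✗
f: no successors, so <>~p fails. ✗
Satisfying worlds: {a, b}.
So <>~p fails at the other 4 worlds.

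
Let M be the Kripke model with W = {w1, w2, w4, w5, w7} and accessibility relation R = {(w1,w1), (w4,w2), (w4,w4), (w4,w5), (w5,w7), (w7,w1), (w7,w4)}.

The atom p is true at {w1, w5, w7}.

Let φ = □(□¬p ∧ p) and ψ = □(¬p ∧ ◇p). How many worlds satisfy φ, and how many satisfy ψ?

1 and 1

For □(□¬p ∧ p):
w1: successors {w1}; □¬p ∧ p there: w1:F. ✗
w2: no successors, so □(□¬p ∧ p) holds vacuously. ✓
w4: successors {w2, w4, w5}; □¬p ∧ p there: w2:F, w4:F, w5:F. ✗
w5: successors {w7}; □¬p ∧ p there: w7:F. ✗
w7: successors {w1, w4}; □¬p ∧ p there: w1:F, w4:F. ✗
— 1 world.
For □(¬p ∧ ◇p):
w1: successors {w1}; ¬p ∧ ◇p there: w1:F. ✗
w2: no successors, so □(¬p ∧ ◇p) holds vacuously. ✓
w4: successors {w2, w4, w5}; ¬p ∧ ◇p there: w2:F, w4:T, w5:F. ✗
w5: successors {w7}; ¬p ∧ ◇p there: w7:F. ✗
w7: successors {w1, w4}; ¬p ∧ ◇p there: w1:F, w4:T. ✗
— 1 world.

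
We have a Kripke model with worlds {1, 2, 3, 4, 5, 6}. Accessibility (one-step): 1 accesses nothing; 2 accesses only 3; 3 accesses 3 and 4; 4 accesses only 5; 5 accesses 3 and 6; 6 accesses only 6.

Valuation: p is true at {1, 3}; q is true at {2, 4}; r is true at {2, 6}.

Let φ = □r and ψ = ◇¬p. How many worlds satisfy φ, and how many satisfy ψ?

2 and 4

For □r:
1: no successors, so □r holds vacuously. ✓
2: successors {3}; r there: 3:F. ✗
3: successors {3, 4}; r there: 3:F, 4:F. ✗
4: successors {5}; r there: 5:F. ✗
5: successors {3, 6}; r there: 3:F, 6:T. ✗
6: successors {6}; r there: 6:T. ✓
— 2 worlds.
For ◇¬p:
1: no successors, so ◇¬p fails. ✗
2: successors {3}; ¬p there: 3:F. ✗
3: successors {3, 4}; ¬p there: 3:F, 4:T. ✓
4: successors {5}; ¬p there: 5:T. ✓
5: successors {3, 6}; ¬p there: 3:F, 6:T. ✓
6: successors {6}; ¬p there: 6:T. ✓
— 4 worlds.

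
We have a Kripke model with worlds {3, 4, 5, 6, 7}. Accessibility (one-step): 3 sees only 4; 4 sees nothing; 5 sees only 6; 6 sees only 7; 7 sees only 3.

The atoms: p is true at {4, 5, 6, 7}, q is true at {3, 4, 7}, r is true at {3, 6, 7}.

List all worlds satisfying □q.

{3, 4, 6, 7}

3: successors {4}; q there: 4:T. ✓
4: no successors, so □q holds vacuously. ✓
5: successors {6}; q there: 6:F. ✗
6: successors {7}; q there: 7:T. ✓
7: successors {3}; q there: 3:T. ✓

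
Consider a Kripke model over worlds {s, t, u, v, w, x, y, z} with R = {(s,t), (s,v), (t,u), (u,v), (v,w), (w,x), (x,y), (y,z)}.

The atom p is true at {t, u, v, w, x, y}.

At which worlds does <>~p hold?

{y}

s: successors {t, v}; ~p there: t:F, v:F. ✗
t: successors {u}; ~p there: u:F. ✗
u: successors {v}; ~p there: v:F. ✗
v: successors {w}; ~p there: w:F. ✗
w: successors {x}; ~p there: x:F. ✗
x: successors {y}; ~p there: y:F. ✗
y: successors {z}; ~p there: z:T. ✓
z: no successors, so <>~p fails. ✗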